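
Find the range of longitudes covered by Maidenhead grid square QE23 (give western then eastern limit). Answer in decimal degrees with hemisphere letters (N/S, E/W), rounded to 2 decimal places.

144.00° E, 146.00° E

Field Q=16, E=4: +16·20° lon, +4·10° lat → SW at lon 140°, lat -50°.
Square 2, 3: +2·2° lon, +3·1° lat → SW at lon 144°, lat -47°.
Cell spans 2° lon × 1° lat.
west 144.00° E, east 146.00° E.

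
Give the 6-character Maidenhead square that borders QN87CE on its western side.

QN87be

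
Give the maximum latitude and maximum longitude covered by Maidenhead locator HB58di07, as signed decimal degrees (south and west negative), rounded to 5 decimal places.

Field H=7, B=1: +7·20° lon, +1·10° lat → SW at lon -40°, lat -80°.
Square 5, 8: +5·2° lon, +8·1° lat → SW at lon -30°, lat -72°.
Subsquare d=3, i=8: +3·0.0833333° lon, +8·0.0416667° lat → SW at lon -29.75°, lat -71.6667°.
Extended square 0, 7: +0·0.00833333° lon, +7·0.00416667° lat → SW at lon -29.75°, lat -71.6375°.
Cell spans 0.00833333° lon × 0.00416667° lat. NE corner is SW corner plus one full cell.
latitude -71.63333, longitude -29.74167.

-71.63333, -29.74167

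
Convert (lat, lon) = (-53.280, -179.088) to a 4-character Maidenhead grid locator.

Shift to the Maidenhead origin (180°W, 90°S): lon 0.91, lat 36.72.
Field (20°×10°, letters A–R): lon ⌊0.91/20⌋ = 0 → A; lat ⌊36.72/10⌋ = 3 → D.
Square (2°×1°, digits 0–9): lon ⌊0.91/2⌋ = 0; lat ⌊6.72/1⌋ = 6.

AD06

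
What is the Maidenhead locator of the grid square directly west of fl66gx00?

FL66fx90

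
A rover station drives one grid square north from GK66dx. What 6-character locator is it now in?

GK67da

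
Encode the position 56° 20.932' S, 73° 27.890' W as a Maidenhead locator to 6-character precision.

FD33gp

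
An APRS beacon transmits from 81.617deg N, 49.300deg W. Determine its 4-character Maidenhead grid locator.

Offset from 180°W / 90°S: lon 130.70°, lat 171.62°.
Field: 130.70/20 → 6 → G, 171.62/10 → 17 → R; chars GR.
Square: 10.70/2 → 5, 1.62/1 → 1; chars 51.

GR51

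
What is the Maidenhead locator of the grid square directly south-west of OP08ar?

NP98xq

Longitude subsquare a = 0; −1 → -1, wraps to 23 = x, carry into square.
Longitude square 0; −1 → -1, wraps to 9, carry into field.
Longitude field O = 14; −1 → 13 = N.
Latitude subsquare r = 17; −1 → 16 = q.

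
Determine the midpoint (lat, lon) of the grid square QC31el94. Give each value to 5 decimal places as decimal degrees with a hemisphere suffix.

68.52292° S, 146.41250° E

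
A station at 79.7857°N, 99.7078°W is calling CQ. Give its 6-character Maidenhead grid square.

EQ09ds

Shift to the Maidenhead origin (180°W, 90°S): lon 80.2922, lat 169.7857.
Field: 80.2922/20 → 4 → E, 169.7857/10 → 16 → Q; chars EQ.
Square: 0.2922/2 → 0, 9.7857/1 → 9; chars 09.
Subsquare: 0.2922/0.0833333 → 3 → d, 0.7857/0.0416667 → 18 → s; chars ds.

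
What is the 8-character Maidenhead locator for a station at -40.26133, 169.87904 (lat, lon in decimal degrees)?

RE49wr57

Offset from 180°W / 90°S: lon 349.87904°, lat 49.73867°.
Field: lon ⌊349.87904/20⌋ = 17 → R; lat ⌊49.73867/10⌋ = 4 → E.
Square: lon ⌊9.87904/2⌋ = 4; lat ⌊9.73867/1⌋ = 9.
Subsquare: lon ⌊1.87904/0.0833333⌋ = 22 → w; lat ⌊0.73867/0.0416667⌋ = 17 → r.
Extended square: lon ⌊0.04571/0.00833333⌋ = 5; lat ⌊0.03034/0.00416667⌋ = 7.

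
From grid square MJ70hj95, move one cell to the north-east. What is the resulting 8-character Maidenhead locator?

MJ70ij06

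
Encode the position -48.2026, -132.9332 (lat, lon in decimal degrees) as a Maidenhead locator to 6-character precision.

Add 180° to longitude and 90° to latitude: 47.0668, 41.7974.
Field: 47.0668/20 → 2 → C, 41.7974/10 → 4 → E; chars CE.
Square: 7.0668/2 → 3, 1.7974/1 → 1; chars 31.
Subsquare: 1.0668/0.0833333 → 12 → m, 0.7974/0.0416667 → 19 → t; chars mt.

CE31mt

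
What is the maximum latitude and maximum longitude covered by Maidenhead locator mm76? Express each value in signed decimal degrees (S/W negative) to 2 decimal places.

37.00, 76.00

Field M=12, M=12: +12·20° lon, +12·10° lat → SW at lon 60°, lat 30°.
Square 7, 6: +7·2° lon, +6·1° lat → SW at lon 74°, lat 36°.
Cell spans 2° lon × 1° lat. NE corner is SW corner plus one full cell.
latitude 37.00, longitude 76.00.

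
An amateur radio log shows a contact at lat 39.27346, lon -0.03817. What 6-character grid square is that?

IM99xg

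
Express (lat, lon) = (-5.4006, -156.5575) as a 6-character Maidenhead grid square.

BI14ro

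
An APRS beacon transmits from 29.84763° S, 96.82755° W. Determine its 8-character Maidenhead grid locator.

EG10od06

Offset from 180°W / 90°S: lon 83.17245°, lat 60.15237°.
Field (20°×10°, letters A–R): 83.17245/20 → 4 → E, 60.15237/10 → 6 → G; chars EG.
Square (2°×1°, digits 0–9): 3.17245/2 → 1, 0.15237/1 → 0; chars 10.
Subsquare (5′×2.5′, letters a–x): 1.17245/0.0833333 → 14 → o, 0.15237/0.0416667 → 3 → d; chars od.
Extended square (30″×15″, digits 0–9): 0.00578/0.00833333 → 0, 0.02737/0.00416667 → 6; chars 06.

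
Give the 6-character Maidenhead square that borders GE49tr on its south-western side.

GE49sq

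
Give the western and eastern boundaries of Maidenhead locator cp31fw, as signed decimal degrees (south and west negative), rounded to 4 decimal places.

Field C=2, P=15: +2·20° lon, +15·10° lat → SW at lon -140°, lat 60°.
Square 3, 1: +3·2° lon, +1·1° lat → SW at lon -134°, lat 61°.
Subsquare f=5, w=22: +5·0.0833333° lon, +22·0.0416667° lat → SW at lon -133.583°, lat 61.9167°.
Cell spans 0.0833333° lon × 0.0416667° lat.
west -133.5833, east -133.5000.

-133.5833, -133.5000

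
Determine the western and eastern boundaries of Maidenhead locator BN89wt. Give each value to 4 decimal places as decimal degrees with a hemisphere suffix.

142.1667° W, 142.0833° W

Field B=1, N=13: +1·20° lon, +13·10° lat → SW at lon -160°, lat 40°.
Square 8, 9: +8·2° lon, +9·1° lat → SW at lon -144°, lat 49°.
Subsquare w=22, t=19: +22·0.0833333° lon, +19·0.0416667° lat → SW at lon -142.167°, lat 49.7917°.
Cell spans 0.0833333° lon × 0.0416667° lat.
west 142.1667° W, east 142.0833° W.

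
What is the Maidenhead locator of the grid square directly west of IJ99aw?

IJ89xw

Longitude subsquare a = 0; −1 → -1, wraps to 23 = x, carry into square.
Longitude square 9; −1 → 8.
The latitude characters are unchanged.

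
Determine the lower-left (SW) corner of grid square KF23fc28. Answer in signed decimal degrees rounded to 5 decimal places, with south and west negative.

Field K=10, F=5: +10·20° lon, +5·10° lat → SW at lon 20°, lat -40°.
Square 2, 3: +2·2° lon, +3·1° lat → SW at lon 24°, lat -37°.
Subsquare f=5, c=2: +5·0.0833333° lon, +2·0.0416667° lat → SW at lon 24.4167°, lat -36.9167°.
Extended square 2, 8: +2·0.00833333° lon, +8·0.00416667° lat → SW at lon 24.4333°, lat -36.8833°.
latitude -36.88333, longitude 24.43333.

-36.88333, 24.43333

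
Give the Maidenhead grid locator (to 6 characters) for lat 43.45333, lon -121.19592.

Shift to the Maidenhead origin (180°W, 90°S): lon 58.8041, lat 133.4533.
Field (20°×10°, letters A–R): lon ⌊58.8041/20⌋ = 2 → C; lat ⌊133.4533/10⌋ = 13 → N.
Square (2°×1°, digits 0–9): lon ⌊18.8041/2⌋ = 9; lat ⌊3.4533/1⌋ = 3.
Subsquare (5′×2.5′, letters a–x): lon ⌊0.8041/0.0833333⌋ = 9 → j; lat ⌊0.4533/0.0416667⌋ = 10 → k.

CN93jk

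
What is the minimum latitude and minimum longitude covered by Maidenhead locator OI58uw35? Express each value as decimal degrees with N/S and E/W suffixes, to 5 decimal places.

Field O=14, I=8: +14·20° lon, +8·10° lat → SW at lon 100°, lat -10°.
Square 5, 8: +5·2° lon, +8·1° lat → SW at lon 110°, lat -2°.
Subsquare u=20, w=22: +20·0.0833333° lon, +22·0.0416667° lat → SW at lon 111.667°, lat -1.08333°.
Extended square 3, 5: +3·0.00833333° lon, +5·0.00416667° lat → SW at lon 111.692°, lat -1.0625°.
latitude 1.06250° S, longitude 111.69167° E.

1.06250° S, 111.69167° E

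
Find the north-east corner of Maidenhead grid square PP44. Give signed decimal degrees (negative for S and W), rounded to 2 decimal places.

65.00, 130.00

Field P=15, P=15: +15·20° lon, +15·10° lat → SW at lon 120°, lat 60°.
Square 4, 4: +4·2° lon, +4·1° lat → SW at lon 128°, lat 64°.
Cell spans 2° lon × 1° lat. NE corner is SW corner plus one full cell.
latitude 65.00, longitude 130.00.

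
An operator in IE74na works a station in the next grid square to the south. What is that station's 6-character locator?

IE73nx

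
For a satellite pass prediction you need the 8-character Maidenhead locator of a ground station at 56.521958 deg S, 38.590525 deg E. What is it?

KD93hl04

Shift to the Maidenhead origin (180°W, 90°S): lon 218.59053, lat 33.47804.
Field: lon ⌊218.59053/20⌋ = 10 → K; lat ⌊33.47804/10⌋ = 3 → D.
Square: lon ⌊18.59053/2⌋ = 9; lat ⌊3.47804/1⌋ = 3.
Subsquare: lon ⌊0.59053/0.0833333⌋ = 7 → h; lat ⌊0.47804/0.0416667⌋ = 11 → l.
Extended square: lon ⌊0.00719/0.00833333⌋ = 0; lat ⌊0.01971/0.00416667⌋ = 4.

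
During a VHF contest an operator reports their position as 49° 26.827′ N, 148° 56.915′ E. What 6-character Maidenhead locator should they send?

QN49lk

Add 180° to longitude and 90° to latitude: 328.9486, 139.4471.
Field (20°×10°, letters A–R): lon ⌊328.9486/20⌋ = 16 → Q; lat ⌊139.4471/10⌋ = 13 → N.
Square (2°×1°, digits 0–9): lon ⌊8.9486/2⌋ = 4; lat ⌊9.4471/1⌋ = 9.
Subsquare (5′×2.5′, letters a–x): lon ⌊0.9486/0.0833333⌋ = 11 → l; lat ⌊0.4471/0.0416667⌋ = 10 → k.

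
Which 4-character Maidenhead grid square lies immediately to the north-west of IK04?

Longitude square 0; −1 → -1, wraps to 9, carry into field.
Longitude field I = 8; −1 → 7 = H.
Latitude square 4; +1 → 5.

HK95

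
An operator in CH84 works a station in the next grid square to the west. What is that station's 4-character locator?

CH74

Longitude square 8; −1 → 7.
The latitude characters are unchanged.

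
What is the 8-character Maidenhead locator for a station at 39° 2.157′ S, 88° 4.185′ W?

EF50xx11

Add 180° to longitude and 90° to latitude: 91.93025, 50.96405.
Field: 91.93025/20 → 4 → E, 50.96405/10 → 5 → F; chars EF.
Square: 11.93025/2 → 5, 0.96405/1 → 0; chars 50.
Subsquare: 1.93025/0.0833333 → 23 → x, 0.96405/0.0416667 → 23 → x; chars xx.
Extended square: 0.01358/0.00833333 → 1, 0.00572/0.00416667 → 1; chars 11.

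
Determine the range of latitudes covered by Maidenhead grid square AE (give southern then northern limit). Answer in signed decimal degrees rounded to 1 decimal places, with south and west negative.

-50.0, -40.0

Field A=0, E=4: +0·20° lon, +4·10° lat → SW at lon -180°, lat -50°.
Cell spans 20° lon × 10° lat.
south -50.0, north -40.0.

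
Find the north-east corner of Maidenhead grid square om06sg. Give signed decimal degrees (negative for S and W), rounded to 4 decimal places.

36.2917, 101.5833

Field O=14, M=12: +14·20° lon, +12·10° lat → SW at lon 100°, lat 30°.
Square 0, 6: +0·2° lon, +6·1° lat → SW at lon 100°, lat 36°.
Subsquare s=18, g=6: +18·0.0833333° lon, +6·0.0416667° lat → SW at lon 101.5°, lat 36.25°.
Cell spans 0.0833333° lon × 0.0416667° lat. NE corner is SW corner plus one full cell.
latitude 36.2917, longitude 101.5833.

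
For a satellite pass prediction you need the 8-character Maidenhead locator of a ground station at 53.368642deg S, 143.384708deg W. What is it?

BD86hp31

Shift to the Maidenhead origin (180°W, 90°S): lon 36.61529, lat 36.63136.
Field: lon ⌊36.61529/20⌋ = 1 → B; lat ⌊36.63136/10⌋ = 3 → D.
Square: lon ⌊16.61529/2⌋ = 8; lat ⌊6.63136/1⌋ = 6.
Subsquare: lon ⌊0.61529/0.0833333⌋ = 7 → h; lat ⌊0.63136/0.0416667⌋ = 15 → p.
Extended square: lon ⌊0.03196/0.00833333⌋ = 3; lat ⌊0.00636/0.00416667⌋ = 1.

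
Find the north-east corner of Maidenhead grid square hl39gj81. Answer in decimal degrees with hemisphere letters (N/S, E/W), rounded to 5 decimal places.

29.38333° N, 33.42500° W

Field H=7, L=11: +7·20° lon, +11·10° lat → SW at lon -40°, lat 20°.
Square 3, 9: +3·2° lon, +9·1° lat → SW at lon -34°, lat 29°.
Subsquare g=6, j=9: +6·0.0833333° lon, +9·0.0416667° lat → SW at lon -33.5°, lat 29.375°.
Extended square 8, 1: +8·0.00833333° lon, +1·0.00416667° lat → SW at lon -33.4333°, lat 29.3792°.
Cell spans 0.00833333° lon × 0.00416667° lat. NE corner is SW corner plus one full cell.
latitude 29.38333° N, longitude 33.42500° W.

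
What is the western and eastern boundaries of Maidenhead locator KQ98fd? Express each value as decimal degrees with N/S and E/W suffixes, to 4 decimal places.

38.4167° E, 38.5000° E

Field K=10, Q=16: +10·20° lon, +16·10° lat → SW at lon 20°, lat 70°.
Square 9, 8: +9·2° lon, +8·1° lat → SW at lon 38°, lat 78°.
Subsquare f=5, d=3: +5·0.0833333° lon, +3·0.0416667° lat → SW at lon 38.4167°, lat 78.125°.
Cell spans 0.0833333° lon × 0.0416667° lat.
west 38.4167° E, east 38.5000° E.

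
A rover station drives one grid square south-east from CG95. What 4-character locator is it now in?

DG04

Longitude square 9; +1 → 10, wraps to 0, carry into field.
Longitude field C = 2; +1 → 3 = D.
Latitude square 5; −1 → 4.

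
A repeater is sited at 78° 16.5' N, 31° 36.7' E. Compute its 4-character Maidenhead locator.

KQ58

Offset from 180°W / 90°S: lon 211.61°, lat 168.28°.
Field: lon ⌊211.61/20⌋ = 10 → K; lat ⌊168.28/10⌋ = 16 → Q.
Square: lon ⌊11.61/2⌋ = 5; lat ⌊8.28/1⌋ = 8.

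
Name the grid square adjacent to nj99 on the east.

OJ09

Longitude square 9; +1 → 10, wraps to 0, carry into field.
Longitude field N = 13; +1 → 14 = O.
The latitude characters are unchanged.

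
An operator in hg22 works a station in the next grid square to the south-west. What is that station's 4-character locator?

Longitude square 2; −1 → 1.
Latitude square 2; −1 → 1.

HG11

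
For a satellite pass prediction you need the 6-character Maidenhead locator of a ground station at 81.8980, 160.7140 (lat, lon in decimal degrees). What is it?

RR01iv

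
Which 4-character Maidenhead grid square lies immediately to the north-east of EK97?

Longitude square 9; +1 → 10, wraps to 0, carry into field.
Longitude field E = 4; +1 → 5 = F.
Latitude square 7; +1 → 8.

FK08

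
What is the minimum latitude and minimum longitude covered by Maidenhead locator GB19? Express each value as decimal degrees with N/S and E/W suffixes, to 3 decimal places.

71.000° S, 58.000° W

Field G=6, B=1: +6·20° lon, +1·10° lat → SW at lon -60°, lat -80°.
Square 1, 9: +1·2° lon, +9·1° lat → SW at lon -58°, lat -71°.
latitude 71.000° S, longitude 58.000° W.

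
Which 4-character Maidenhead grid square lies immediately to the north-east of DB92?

EB03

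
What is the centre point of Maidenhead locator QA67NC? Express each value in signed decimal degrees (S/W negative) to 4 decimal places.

-82.8958, 153.1250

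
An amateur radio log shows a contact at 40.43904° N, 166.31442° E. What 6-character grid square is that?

Shift to the Maidenhead origin (180°W, 90°S): lon 346.3144, lat 130.4390.
Field: 346.3144/20 → 17 → R, 130.4390/10 → 13 → N; chars RN.
Square: 6.3144/2 → 3, 0.4390/1 → 0; chars 30.
Subsquare: 0.3144/0.0833333 → 3 → d, 0.4390/0.0416667 → 10 → k; chars dk.

RN30dk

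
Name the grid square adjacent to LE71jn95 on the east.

Longitude extended square 9; +1 → 10, wraps to 0, carry into subsquare.
Longitude subsquare j = 9; +1 → 10 = k.
The latitude characters are unchanged.

LE71kn05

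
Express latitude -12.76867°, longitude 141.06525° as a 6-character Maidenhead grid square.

Add 180° to longitude and 90° to latitude: 321.0652, 77.2313.
Field: lon ⌊321.0652/20⌋ = 16 → Q; lat ⌊77.2313/10⌋ = 7 → H.
Square: lon ⌊1.0652/2⌋ = 0; lat ⌊7.2313/1⌋ = 7.
Subsquare: lon ⌊1.0652/0.0833333⌋ = 12 → m; lat ⌊0.2313/0.0416667⌋ = 5 → f.

QH07mf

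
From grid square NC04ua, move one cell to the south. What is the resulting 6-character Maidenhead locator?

Latitude subsquare a = 0; −1 → -1, wraps to 23 = x, carry into square.
Latitude square 4; −1 → 3.
The longitude characters are unchanged.

NC03ux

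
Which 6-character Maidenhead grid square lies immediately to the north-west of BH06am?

Longitude subsquare a = 0; −1 → -1, wraps to 23 = x, carry into square.
Longitude square 0; −1 → -1, wraps to 9, carry into field.
Longitude field B = 1; −1 → 0 = A.
Latitude subsquare m = 12; +1 → 13 = n.

AH96xn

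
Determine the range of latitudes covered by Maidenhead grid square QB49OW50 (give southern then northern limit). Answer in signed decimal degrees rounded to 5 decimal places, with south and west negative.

-70.08333, -70.07917

Field Q=16, B=1: +16·20° lon, +1·10° lat → SW at lon 140°, lat -80°.
Square 4, 9: +4·2° lon, +9·1° lat → SW at lon 148°, lat -71°.
Subsquare o=14, w=22: +14·0.0833333° lon, +22·0.0416667° lat → SW at lon 149.167°, lat -70.0833°.
Extended square 5, 0: +5·0.00833333° lon, +0·0.00416667° lat → SW at lon 149.208°, lat -70.0833°.
Cell spans 0.00833333° lon × 0.00416667° lat.
south -70.08333, north -70.07917.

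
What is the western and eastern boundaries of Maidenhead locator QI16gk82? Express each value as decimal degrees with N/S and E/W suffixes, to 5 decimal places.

Field Q=16, I=8: +16·20° lon, +8·10° lat → SW at lon 140°, lat -10°.
Square 1, 6: +1·2° lon, +6·1° lat → SW at lon 142°, lat -4°.
Subsquare g=6, k=10: +6·0.0833333° lon, +10·0.0416667° lat → SW at lon 142.5°, lat -3.58333°.
Extended square 8, 2: +8·0.00833333° lon, +2·0.00416667° lat → SW at lon 142.567°, lat -3.575°.
Cell spans 0.00833333° lon × 0.00416667° lat.
west 142.56667° E, east 142.57500° E.

142.56667° E, 142.57500° E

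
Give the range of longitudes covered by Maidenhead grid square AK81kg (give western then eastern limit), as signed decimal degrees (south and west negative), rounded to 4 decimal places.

Field A=0, K=10: +0·20° lon, +10·10° lat → SW at lon -180°, lat 10°.
Square 8, 1: +8·2° lon, +1·1° lat → SW at lon -164°, lat 11°.
Subsquare k=10, g=6: +10·0.0833333° lon, +6·0.0416667° lat → SW at lon -163.167°, lat 11.25°.
Cell spans 0.0833333° lon × 0.0416667° lat.
west -163.1667, east -163.0833.

-163.1667, -163.0833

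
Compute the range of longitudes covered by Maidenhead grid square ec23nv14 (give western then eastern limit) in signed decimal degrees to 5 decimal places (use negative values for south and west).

Field E=4, C=2: +4·20° lon, +2·10° lat → SW at lon -100°, lat -70°.
Square 2, 3: +2·2° lon, +3·1° lat → SW at lon -96°, lat -67°.
Subsquare n=13, v=21: +13·0.0833333° lon, +21·0.0416667° lat → SW at lon -94.9167°, lat -66.125°.
Extended square 1, 4: +1·0.00833333° lon, +4·0.00416667° lat → SW at lon -94.9083°, lat -66.1083°.
Cell spans 0.00833333° lon × 0.00416667° lat.
west -94.90833, east -94.90000.

-94.90833, -94.90000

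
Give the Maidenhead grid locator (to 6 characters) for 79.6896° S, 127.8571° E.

Shift to the Maidenhead origin (180°W, 90°S): lon 307.8571, lat 10.3104.
Field: lon ⌊307.8571/20⌋ = 15 → P; lat ⌊10.3104/10⌋ = 1 → B.
Square: lon ⌊7.8571/2⌋ = 3; lat ⌊0.3104/1⌋ = 0.
Subsquare: lon ⌊1.8571/0.0833333⌋ = 22 → w; lat ⌊0.3104/0.0416667⌋ = 7 → h.

PB30wh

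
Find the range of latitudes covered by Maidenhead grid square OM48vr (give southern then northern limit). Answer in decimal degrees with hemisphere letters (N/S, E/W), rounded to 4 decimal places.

Field O=14, M=12: +14·20° lon, +12·10° lat → SW at lon 100°, lat 30°.
Square 4, 8: +4·2° lon, +8·1° lat → SW at lon 108°, lat 38°.
Subsquare v=21, r=17: +21·0.0833333° lon, +17·0.0416667° lat → SW at lon 109.75°, lat 38.7083°.
Cell spans 0.0833333° lon × 0.0416667° lat.
south 38.7083° N, north 38.7500° N.

38.7083° N, 38.7500° N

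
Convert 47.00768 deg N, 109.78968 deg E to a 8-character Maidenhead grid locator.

Shift to the Maidenhead origin (180°W, 90°S): lon 289.78968, lat 137.00768.
Field: 289.78968/20 → 14 → O, 137.00768/10 → 13 → N; chars ON.
Square: 9.78968/2 → 4, 7.00768/1 → 7; chars 47.
Subsquare: 1.78968/0.0833333 → 21 → v, 0.00768/0.0416667 → 0 → a; chars va.
Extended square: 0.03968/0.00833333 → 4, 0.00768/0.00416667 → 1; chars 41.

ON47va41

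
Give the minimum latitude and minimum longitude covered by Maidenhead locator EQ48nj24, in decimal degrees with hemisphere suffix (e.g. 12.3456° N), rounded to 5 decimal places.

Field E=4, Q=16: +4·20° lon, +16·10° lat → SW at lon -100°, lat 70°.
Square 4, 8: +4·2° lon, +8·1° lat → SW at lon -92°, lat 78°.
Subsquare n=13, j=9: +13·0.0833333° lon, +9·0.0416667° lat → SW at lon -90.9167°, lat 78.375°.
Extended square 2, 4: +2·0.00833333° lon, +4·0.00416667° lat → SW at lon -90.9°, lat 78.3917°.
latitude 78.39167° N, longitude 90.90000° W.

78.39167° N, 90.90000° W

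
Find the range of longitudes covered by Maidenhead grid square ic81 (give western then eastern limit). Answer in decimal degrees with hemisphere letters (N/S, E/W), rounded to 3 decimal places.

Field I=8, C=2: +8·20° lon, +2·10° lat → SW at lon -20°, lat -70°.
Square 8, 1: +8·2° lon, +1·1° lat → SW at lon -4°, lat -69°.
Cell spans 2° lon × 1° lat.
west 4.000° W, east 2.000° W.

4.000° W, 2.000° W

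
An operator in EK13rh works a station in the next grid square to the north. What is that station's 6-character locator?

EK13ri

Latitude subsquare h = 7; +1 → 8 = i.
The longitude characters are unchanged.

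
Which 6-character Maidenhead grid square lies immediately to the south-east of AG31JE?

Longitude subsquare j = 9; +1 → 10 = k.
Latitude subsquare e = 4; −1 → 3 = d.

AG31kd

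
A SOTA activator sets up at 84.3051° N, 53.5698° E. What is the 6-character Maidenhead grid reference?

LR64sh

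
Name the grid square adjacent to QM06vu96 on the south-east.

QM06wu05

Longitude extended square 9; +1 → 10, wraps to 0, carry into subsquare.
Longitude subsquare v = 21; +1 → 22 = w.
Latitude extended square 6; −1 → 5.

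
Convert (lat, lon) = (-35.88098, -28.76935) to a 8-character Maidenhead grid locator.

HF54oc78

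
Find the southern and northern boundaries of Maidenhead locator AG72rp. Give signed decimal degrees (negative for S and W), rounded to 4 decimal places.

Field A=0, G=6: +0·20° lon, +6·10° lat → SW at lon -180°, lat -30°.
Square 7, 2: +7·2° lon, +2·1° lat → SW at lon -166°, lat -28°.
Subsquare r=17, p=15: +17·0.0833333° lon, +15·0.0416667° lat → SW at lon -164.583°, lat -27.375°.
Cell spans 0.0833333° lon × 0.0416667° lat.
south -27.3750, north -27.3333.

-27.3750, -27.3333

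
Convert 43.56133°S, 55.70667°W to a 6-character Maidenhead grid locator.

GE26dk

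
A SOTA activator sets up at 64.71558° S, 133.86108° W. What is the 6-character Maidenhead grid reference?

CC35bg

Offset from 180°W / 90°S: lon 46.1389°, lat 25.2844°.
Field: 46.1389/20 → 2 → C, 25.2844/10 → 2 → C; chars CC.
Square: 6.1389/2 → 3, 5.2844/1 → 5; chars 35.
Subsquare: 0.1389/0.0833333 → 1 → b, 0.2844/0.0416667 → 6 → g; chars bg.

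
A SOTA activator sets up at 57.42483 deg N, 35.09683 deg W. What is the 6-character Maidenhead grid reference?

HO27kk

Shift to the Maidenhead origin (180°W, 90°S): lon 144.9032, lat 147.4248.
Field: 144.9032/20 → 7 → H, 147.4248/10 → 14 → O; chars HO.
Square: 4.9032/2 → 2, 7.4248/1 → 7; chars 27.
Subsquare: 0.9032/0.0833333 → 10 → k, 0.4248/0.0416667 → 10 → k; chars kk.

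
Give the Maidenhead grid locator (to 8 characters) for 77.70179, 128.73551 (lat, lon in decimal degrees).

Offset from 180°W / 90°S: lon 308.73551°, lat 167.70179°.
Field: lon ⌊308.73551/20⌋ = 15 → P; lat ⌊167.70179/10⌋ = 16 → Q.
Square: lon ⌊8.73551/2⌋ = 4; lat ⌊7.70179/1⌋ = 7.
Subsquare: lon ⌊0.73551/0.0833333⌋ = 8 → i; lat ⌊0.70179/0.0416667⌋ = 16 → q.
Extended square: lon ⌊0.06884/0.00833333⌋ = 8; lat ⌊0.03512/0.00416667⌋ = 8.

PQ47iq88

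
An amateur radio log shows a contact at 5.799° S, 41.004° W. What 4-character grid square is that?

Shift to the Maidenhead origin (180°W, 90°S): lon 139.00, lat 84.20.
Field (20°×10°, letters A–R): 139.00/20 → 6 → G, 84.20/10 → 8 → I; chars GI.
Square (2°×1°, digits 0–9): 19.00/2 → 9, 4.20/1 → 4; chars 94.

GI94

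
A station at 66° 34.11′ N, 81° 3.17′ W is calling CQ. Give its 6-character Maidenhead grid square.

EP96ln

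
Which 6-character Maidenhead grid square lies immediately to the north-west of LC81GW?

LC81fx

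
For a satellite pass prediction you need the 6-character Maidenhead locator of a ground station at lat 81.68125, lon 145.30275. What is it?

QR21pq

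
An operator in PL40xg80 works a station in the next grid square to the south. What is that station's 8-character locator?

Latitude extended square 0; −1 → -1, wraps to 9, carry into subsquare.
Latitude subsquare g = 6; −1 → 5 = f.
The longitude characters are unchanged.

PL40xf89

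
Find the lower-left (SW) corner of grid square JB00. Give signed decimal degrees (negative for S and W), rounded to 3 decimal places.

-80.000, 0.000

Field J=9, B=1: +9·20° lon, +1·10° lat → SW at lon 0°, lat -80°.
Square 0, 0: +0·2° lon, +0·1° lat → SW at lon 0°, lat -80°.
latitude -80.000, longitude 0.000.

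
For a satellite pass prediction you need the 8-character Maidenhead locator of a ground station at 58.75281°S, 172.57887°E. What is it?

RD61gf99

Offset from 180°W / 90°S: lon 352.57887°, lat 31.24719°.
Field (20°×10°, letters A–R): lon ⌊352.57887/20⌋ = 17 → R; lat ⌊31.24719/10⌋ = 3 → D.
Square (2°×1°, digits 0–9): lon ⌊12.57887/2⌋ = 6; lat ⌊1.24719/1⌋ = 1.
Subsquare (5′×2.5′, letters a–x): lon ⌊0.57887/0.0833333⌋ = 6 → g; lat ⌊0.24719/0.0416667⌋ = 5 → f.
Extended square (30″×15″, digits 0–9): lon ⌊0.07887/0.00833333⌋ = 9; lat ⌊0.03886/0.00416667⌋ = 9.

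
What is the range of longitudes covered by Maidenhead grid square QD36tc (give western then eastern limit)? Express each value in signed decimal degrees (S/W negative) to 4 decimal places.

147.5833, 147.6667

Field Q=16, D=3: +16·20° lon, +3·10° lat → SW at lon 140°, lat -60°.
Square 3, 6: +3·2° lon, +6·1° lat → SW at lon 146°, lat -54°.
Subsquare t=19, c=2: +19·0.0833333° lon, +2·0.0416667° lat → SW at lon 147.583°, lat -53.9167°.
Cell spans 0.0833333° lon × 0.0416667° lat.
west 147.5833, east 147.6667.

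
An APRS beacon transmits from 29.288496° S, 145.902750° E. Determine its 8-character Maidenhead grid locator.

QG20wr80

Shift to the Maidenhead origin (180°W, 90°S): lon 325.90275, lat 60.71150.
Field: lon ⌊325.90275/20⌋ = 16 → Q; lat ⌊60.71150/10⌋ = 6 → G.
Square: lon ⌊5.90275/2⌋ = 2; lat ⌊0.71150/1⌋ = 0.
Subsquare: lon ⌊1.90275/0.0833333⌋ = 22 → w; lat ⌊0.71150/0.0416667⌋ = 17 → r.
Extended square: lon ⌊0.06942/0.00833333⌋ = 8; lat ⌊0.00317/0.00416667⌋ = 0.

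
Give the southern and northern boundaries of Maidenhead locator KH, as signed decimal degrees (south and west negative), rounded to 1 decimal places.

-20.0, -10.0

Field K=10, H=7: +10·20° lon, +7·10° lat → SW at lon 20°, lat -20°.
Cell spans 20° lon × 10° lat.
south -20.0, north -10.0.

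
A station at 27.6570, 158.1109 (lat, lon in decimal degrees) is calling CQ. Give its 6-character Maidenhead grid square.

QL97bp

Add 180° to longitude and 90° to latitude: 338.1109, 117.6570.
Field: 338.1109/20 → 16 → Q, 117.6570/10 → 11 → L; chars QL.
Square: 18.1109/2 → 9, 7.6570/1 → 7; chars 97.
Subsquare: 0.1109/0.0833333 → 1 → b, 0.6570/0.0416667 → 15 → p; chars bp.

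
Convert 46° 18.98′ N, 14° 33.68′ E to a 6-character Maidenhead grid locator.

Add 180° to longitude and 90° to latitude: 194.5613, 136.3163.
Field: lon ⌊194.5613/20⌋ = 9 → J; lat ⌊136.3163/10⌋ = 13 → N.
Square: lon ⌊14.5613/2⌋ = 7; lat ⌊6.3163/1⌋ = 6.
Subsquare: lon ⌊0.5613/0.0833333⌋ = 6 → g; lat ⌊0.3163/0.0416667⌋ = 7 → h.

JN76gh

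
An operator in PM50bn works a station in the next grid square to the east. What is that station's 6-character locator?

PM50cn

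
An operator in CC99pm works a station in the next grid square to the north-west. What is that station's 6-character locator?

CC99on

Longitude subsquare p = 15; −1 → 14 = o.
Latitude subsquare m = 12; +1 → 13 = n.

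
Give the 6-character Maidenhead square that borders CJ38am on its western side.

CJ28xm

Longitude subsquare a = 0; −1 → -1, wraps to 23 = x, carry into square.
Longitude square 3; −1 → 2.
The latitude characters are unchanged.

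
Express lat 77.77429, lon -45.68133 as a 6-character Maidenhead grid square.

GQ77ds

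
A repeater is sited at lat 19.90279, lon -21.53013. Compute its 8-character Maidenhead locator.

Offset from 180°W / 90°S: lon 158.46987°, lat 109.90279°.
Field (20°×10°, letters A–R): lon ⌊158.46987/20⌋ = 7 → H; lat ⌊109.90279/10⌋ = 10 → K.
Square (2°×1°, digits 0–9): lon ⌊18.46987/2⌋ = 9; lat ⌊9.90279/1⌋ = 9.
Subsquare (5′×2.5′, letters a–x): lon ⌊0.46987/0.0833333⌋ = 5 → f; lat ⌊0.90279/0.0416667⌋ = 21 → v.
Extended square (30″×15″, digits 0–9): lon ⌊0.05320/0.00833333⌋ = 6; lat ⌊0.02779/0.00416667⌋ = 6.

HK99fv66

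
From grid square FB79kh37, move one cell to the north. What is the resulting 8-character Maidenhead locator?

Latitude extended square 7; +1 → 8.
The longitude characters are unchanged.

FB79kh38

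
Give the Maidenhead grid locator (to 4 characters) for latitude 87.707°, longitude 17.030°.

JR87

Offset from 180°W / 90°S: lon 197.03°, lat 177.71°.
Field: lon ⌊197.03/20⌋ = 9 → J; lat ⌊177.71/10⌋ = 17 → R.
Square: lon ⌊17.03/2⌋ = 8; lat ⌊7.71/1⌋ = 7.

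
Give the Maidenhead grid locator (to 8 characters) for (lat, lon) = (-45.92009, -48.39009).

Offset from 180°W / 90°S: lon 131.60991°, lat 44.07991°.
Field: 131.60991/20 → 6 → G, 44.07991/10 → 4 → E; chars GE.
Square: 11.60991/2 → 5, 4.07991/1 → 4; chars 54.
Subsquare: 1.60991/0.0833333 → 19 → t, 0.07991/0.0416667 → 1 → b; chars tb.
Extended square: 0.02658/0.00833333 → 3, 0.03824/0.00416667 → 9; chars 39.

GE54tb39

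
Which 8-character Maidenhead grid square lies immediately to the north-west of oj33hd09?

Longitude extended square 0; −1 → -1, wraps to 9, carry into subsquare.
Longitude subsquare h = 7; −1 → 6 = g.
Latitude extended square 9; +1 → 10, wraps to 0, carry into subsquare.
Latitude subsquare d = 3; +1 → 4 = e.

OJ33ge90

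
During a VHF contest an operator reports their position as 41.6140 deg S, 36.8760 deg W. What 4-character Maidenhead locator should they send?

HE18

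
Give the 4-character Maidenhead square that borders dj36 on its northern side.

Latitude square 6; +1 → 7.
The longitude characters are unchanged.

DJ37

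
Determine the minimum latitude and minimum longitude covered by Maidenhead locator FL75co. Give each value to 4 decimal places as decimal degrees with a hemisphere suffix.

25.5833° N, 65.8333° W

Field F=5, L=11: +5·20° lon, +11·10° lat → SW at lon -80°, lat 20°.
Square 7, 5: +7·2° lon, +5·1° lat → SW at lon -66°, lat 25°.
Subsquare c=2, o=14: +2·0.0833333° lon, +14·0.0416667° lat → SW at lon -65.8333°, lat 25.5833°.
latitude 25.5833° N, longitude 65.8333° W.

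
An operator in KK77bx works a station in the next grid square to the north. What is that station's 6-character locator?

KK78ba

Latitude subsquare x = 23; +1 → 24, wraps to 0 = a, carry into square.
Latitude square 7; +1 → 8.
The longitude characters are unchanged.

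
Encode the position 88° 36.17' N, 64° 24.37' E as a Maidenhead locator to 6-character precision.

MR28eo

Offset from 180°W / 90°S: lon 244.4062°, lat 178.6028°.
Field: lon ⌊244.4062/20⌋ = 12 → M; lat ⌊178.6028/10⌋ = 17 → R.
Square: lon ⌊4.4062/2⌋ = 2; lat ⌊8.6028/1⌋ = 8.
Subsquare: lon ⌊0.4062/0.0833333⌋ = 4 → e; lat ⌊0.6028/0.0416667⌋ = 14 → o.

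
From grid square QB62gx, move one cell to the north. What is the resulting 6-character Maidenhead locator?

QB63ga

Latitude subsquare x = 23; +1 → 24, wraps to 0 = a, carry into square.
Latitude square 2; +1 → 3.
The longitude characters are unchanged.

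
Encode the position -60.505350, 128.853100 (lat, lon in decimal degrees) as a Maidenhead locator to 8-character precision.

Offset from 180°W / 90°S: lon 308.85310°, lat 29.49465°.
Field (20°×10°, letters A–R): lon ⌊308.85310/20⌋ = 15 → P; lat ⌊29.49465/10⌋ = 2 → C.
Square (2°×1°, digits 0–9): lon ⌊8.85310/2⌋ = 4; lat ⌊9.49465/1⌋ = 9.
Subsquare (5′×2.5′, letters a–x): lon ⌊0.85310/0.0833333⌋ = 10 → k; lat ⌊0.49465/0.0416667⌋ = 11 → l.
Extended square (30″×15″, digits 0–9): lon ⌊0.01977/0.00833333⌋ = 2; lat ⌊0.03632/0.00416667⌋ = 8.

PC49kl28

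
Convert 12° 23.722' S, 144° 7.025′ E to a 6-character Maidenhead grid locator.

QH27bo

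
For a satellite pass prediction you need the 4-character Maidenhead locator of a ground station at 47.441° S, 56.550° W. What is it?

GE12

Add 180° to longitude and 90° to latitude: 123.45, 42.56.
Field: 123.45/20 → 6 → G, 42.56/10 → 4 → E; chars GE.
Square: 3.45/2 → 1, 2.56/1 → 2; chars 12.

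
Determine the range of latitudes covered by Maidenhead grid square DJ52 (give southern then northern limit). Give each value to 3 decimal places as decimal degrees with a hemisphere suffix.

Field D=3, J=9: +3·20° lon, +9·10° lat → SW at lon -120°, lat 0°.
Square 5, 2: +5·2° lon, +2·1° lat → SW at lon -110°, lat 2°.
Cell spans 2° lon × 1° lat.
south 2.000° N, north 3.000° N.

2.000° N, 3.000° N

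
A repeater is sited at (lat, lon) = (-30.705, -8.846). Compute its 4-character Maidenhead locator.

IF59

Offset from 180°W / 90°S: lon 171.15°, lat 59.30°.
Field (20°×10°, letters A–R): lon ⌊171.15/20⌋ = 8 → I; lat ⌊59.30/10⌋ = 5 → F.
Square (2°×1°, digits 0–9): lon ⌊11.15/2⌋ = 5; lat ⌊9.30/1⌋ = 9.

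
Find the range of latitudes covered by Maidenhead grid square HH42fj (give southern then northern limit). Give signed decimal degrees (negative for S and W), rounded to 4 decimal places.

-17.6250, -17.5833

Field H=7, H=7: +7·20° lon, +7·10° lat → SW at lon -40°, lat -20°.
Square 4, 2: +4·2° lon, +2·1° lat → SW at lon -32°, lat -18°.
Subsquare f=5, j=9: +5·0.0833333° lon, +9·0.0416667° lat → SW at lon -31.5833°, lat -17.625°.
Cell spans 0.0833333° lon × 0.0416667° lat.
south -17.6250, north -17.5833.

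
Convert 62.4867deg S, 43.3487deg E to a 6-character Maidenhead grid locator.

LC17qm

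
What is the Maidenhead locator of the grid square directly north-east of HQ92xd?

IQ02ae

Longitude subsquare x = 23; +1 → 24, wraps to 0 = a, carry into square.
Longitude square 9; +1 → 10, wraps to 0, carry into field.
Longitude field H = 7; +1 → 8 = I.
Latitude subsquare d = 3; +1 → 4 = e.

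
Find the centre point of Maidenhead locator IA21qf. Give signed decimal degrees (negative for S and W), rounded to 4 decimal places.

-88.7708, -14.6250

Field I=8, A=0: +8·20° lon, +0·10° lat → SW at lon -20°, lat -90°.
Square 2, 1: +2·2° lon, +1·1° lat → SW at lon -16°, lat -89°.
Subsquare q=16, f=5: +16·0.0833333° lon, +5·0.0416667° lat → SW at lon -14.6667°, lat -88.7917°.
Cell spans 0.0833333° lon × 0.0416667° lat. Centre is SW corner plus half of each.
latitude -88.7708, longitude -14.6250.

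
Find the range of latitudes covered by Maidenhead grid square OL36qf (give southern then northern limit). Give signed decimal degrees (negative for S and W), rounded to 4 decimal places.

Field O=14, L=11: +14·20° lon, +11·10° lat → SW at lon 100°, lat 20°.
Square 3, 6: +3·2° lon, +6·1° lat → SW at lon 106°, lat 26°.
Subsquare q=16, f=5: +16·0.0833333° lon, +5·0.0416667° lat → SW at lon 107.333°, lat 26.2083°.
Cell spans 0.0833333° lon × 0.0416667° lat.
south 26.2083, north 26.2500.

26.2083, 26.2500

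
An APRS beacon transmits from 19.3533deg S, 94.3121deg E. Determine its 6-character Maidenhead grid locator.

Shift to the Maidenhead origin (180°W, 90°S): lon 274.3121, lat 70.6467.
Field (20°×10°, letters A–R): lon ⌊274.3121/20⌋ = 13 → N; lat ⌊70.6467/10⌋ = 7 → H.
Square (2°×1°, digits 0–9): lon ⌊14.3121/2⌋ = 7; lat ⌊0.6467/1⌋ = 0.
Subsquare (5′×2.5′, letters a–x): lon ⌊0.3121/0.0833333⌋ = 3 → d; lat ⌊0.6467/0.0416667⌋ = 15 → p.

NH70dp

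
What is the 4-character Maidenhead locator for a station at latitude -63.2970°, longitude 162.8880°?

Add 180° to longitude and 90° to latitude: 342.89, 26.70.
Field (20°×10°, letters A–R): 342.89/20 → 17 → R, 26.70/10 → 2 → C; chars RC.
Square (2°×1°, digits 0–9): 2.89/2 → 1, 6.70/1 → 6; chars 16.

RC16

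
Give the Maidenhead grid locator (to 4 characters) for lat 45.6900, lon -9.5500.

Offset from 180°W / 90°S: lon 170.45°, lat 135.69°.
Field: 170.45/20 → 8 → I, 135.69/10 → 13 → N; chars IN.
Square: 10.45/2 → 5, 5.69/1 → 5; chars 55.

IN55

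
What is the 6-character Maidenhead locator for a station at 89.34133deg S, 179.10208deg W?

Offset from 180°W / 90°S: lon 0.8979°, lat 0.6587°.
Field: lon ⌊0.8979/20⌋ = 0 → A; lat ⌊0.6587/10⌋ = 0 → A.
Square: lon ⌊0.8979/2⌋ = 0; lat ⌊0.6587/1⌋ = 0.
Subsquare: lon ⌊0.8979/0.0833333⌋ = 10 → k; lat ⌊0.6587/0.0416667⌋ = 15 → p.

AA00kp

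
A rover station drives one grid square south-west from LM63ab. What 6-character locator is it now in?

LM53xa

Longitude subsquare a = 0; −1 → -1, wraps to 23 = x, carry into square.
Longitude square 6; −1 → 5.
Latitude subsquare b = 1; −1 → 0 = a.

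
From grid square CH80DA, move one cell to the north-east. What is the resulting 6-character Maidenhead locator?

CH80eb

Longitude subsquare d = 3; +1 → 4 = e.
Latitude subsquare a = 0; +1 → 1 = b.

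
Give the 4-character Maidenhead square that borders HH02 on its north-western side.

GH93

Longitude square 0; −1 → -1, wraps to 9, carry into field.
Longitude field H = 7; −1 → 6 = G.
Latitude square 2; +1 → 3.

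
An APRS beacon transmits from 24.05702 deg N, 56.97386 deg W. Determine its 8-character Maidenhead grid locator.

Offset from 180°W / 90°S: lon 123.02614°, lat 114.05702°.
Field: lon ⌊123.02614/20⌋ = 6 → G; lat ⌊114.05702/10⌋ = 11 → L.
Square: lon ⌊3.02614/2⌋ = 1; lat ⌊4.05702/1⌋ = 4.
Subsquare: lon ⌊1.02614/0.0833333⌋ = 12 → m; lat ⌊0.05702/0.0416667⌋ = 1 → b.
Extended square: lon ⌊0.02614/0.00833333⌋ = 3; lat ⌊0.01535/0.00416667⌋ = 3.

GL14mb33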